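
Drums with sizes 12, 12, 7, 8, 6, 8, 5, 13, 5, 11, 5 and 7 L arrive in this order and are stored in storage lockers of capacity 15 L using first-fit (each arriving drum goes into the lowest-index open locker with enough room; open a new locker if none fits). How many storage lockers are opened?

  12 → locker 1 (new)  [load 12/15]
  12 → locker 2 (new)  [load 12/15]
  7 → locker 3 (new)  [load 7/15]
  8 → locker 3  [load 15/15]
  6 → locker 4 (new)  [load 6/15]
  8 → locker 4  [load 14/15]
  5 → locker 5 (new)  [load 5/15]
  13 → locker 6 (new)  [load 13/15]
  5 → locker 5  [load 10/15]
  11 → locker 7 (new)  [load 11/15]
  5 → locker 5  [load 15/15]
  7 → locker 8 (new)  [load 7/15]
8 storage lockers opened.

8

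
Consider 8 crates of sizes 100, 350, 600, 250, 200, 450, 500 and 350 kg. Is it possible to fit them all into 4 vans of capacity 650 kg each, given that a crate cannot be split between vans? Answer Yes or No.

Total = 2800 kg; ⌈2800/650⌉ = 5.
At least 5 vans are required, but only 4 are allowed.

No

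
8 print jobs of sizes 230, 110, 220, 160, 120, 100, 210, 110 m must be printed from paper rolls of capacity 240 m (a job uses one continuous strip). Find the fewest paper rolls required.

6

Total = 230 + 220 + 210 + 160 + 120 + 110 + 110 + 100 = 1260 m.
Lower bound: ⌈1260/240⌉ = 6 paper rolls.
A packing using 6 paper rolls:
  roll 1: 230 = 230
  roll 2: 220 = 220
  roll 3: 210 = 210
  roll 4: 160 = 160
  roll 5: 120 + 110 = 230
  roll 6: 110 + 100 = 210
This matches the lower bound, so 6 is optimal.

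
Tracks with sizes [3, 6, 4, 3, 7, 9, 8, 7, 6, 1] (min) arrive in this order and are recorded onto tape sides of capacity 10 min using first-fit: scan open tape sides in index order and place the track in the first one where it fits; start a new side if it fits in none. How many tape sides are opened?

  3 → side 1 (new)  [load 3/10]
  6 → side 1  [load 9/10]
  4 → side 2 (new)  [load 4/10]
  3 → side 2  [load 7/10]
  7 → side 3 (new)  [load 7/10]
  9 → side 4 (new)  [load 9/10]
  8 → side 5 (new)  [load 8/10]
  7 → side 6 (new)  [load 7/10]
  6 → side 7 (new)  [load 6/10]
  1 → side 1  [load 10/10]
7 tape sides opened.

7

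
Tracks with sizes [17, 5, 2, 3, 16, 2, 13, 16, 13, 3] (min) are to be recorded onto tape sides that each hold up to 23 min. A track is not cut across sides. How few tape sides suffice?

Total = 17 + 16 + 16 + 13 + 13 + 5 + 3 + 3 + 2 + 2 = 90 min.
Lower bound: ⌈90/23⌉ = 4 tape sides.
Also, 5 tracks each exceed 23/2 min, and no two of those can share a side, so at least 5 tape sides are needed.
A packing using 5 tape sides:
  side 1: 17 + 5 = 22
  side 2: 16 + 3 + 3 = 22
  side 3: 16 + 2 + 2 = 20
  side 4: 13 = 13
  side 5: 13 = 13
This matches the lower bound, so 5 is optimal.

5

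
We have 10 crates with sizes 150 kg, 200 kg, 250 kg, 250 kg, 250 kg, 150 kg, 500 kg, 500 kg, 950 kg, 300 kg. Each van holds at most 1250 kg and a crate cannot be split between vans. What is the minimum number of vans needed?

3

Total = 950 + 500 + 500 + 300 + 250 + 250 + 250 + 200 + 150 + 150 = 3500 kg.
Lower bound: ⌈3500/1250⌉ = 3 vans.
A packing using 3 vans:
  van 1: 950 + 300 = 1250
  van 2: 500 + 500 + 250 = 1250
  van 3: 250 + 250 + 200 + 150 + 150 = 1000
This matches the lower bound, so 3 is optimal.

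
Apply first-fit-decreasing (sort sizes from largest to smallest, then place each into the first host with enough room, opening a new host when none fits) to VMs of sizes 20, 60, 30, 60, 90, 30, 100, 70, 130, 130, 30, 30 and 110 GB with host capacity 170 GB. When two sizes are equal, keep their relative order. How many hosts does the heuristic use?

Sorted descending: 130, 130, 110, 100, 90, 70, 60, 60, 30, 30, 30, 30, 20.
  130 → host 1 (new)  [load 130/170]
  130 → host 2 (new)  [load 130/170]
  110 → host 3 (new)  [load 110/170]
  100 → host 4 (new)  [load 100/170]
  90 → host 5 (new)  [load 90/170]
  70 → host 4  [load 170/170]
  60 → host 3  [load 170/170]
  60 → host 5  [load 150/170]
  30 → host 1  [load 160/170]
  30 → host 2  [load 160/170]
  30 → host 6 (new)  [load 30/170]
  30 → host 6  [load 60/170]
  20 → host 5  [load 170/170]
6 hosts opened.

6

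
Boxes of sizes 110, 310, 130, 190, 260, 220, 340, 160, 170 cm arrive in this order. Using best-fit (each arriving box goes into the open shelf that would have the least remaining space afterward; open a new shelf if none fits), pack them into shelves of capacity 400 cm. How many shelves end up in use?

  110 → shelf 1 (new)  [load 110/400]
  310 → shelf 2 (new)  [load 310/400]
  130 → shelf 1  [load 240/400]
  190 → shelf 3 (new)  [load 190/400]
  260 → shelf 4 (new)  [load 260/400]
  220 → shelf 5 (new)  [load 220/400]
  340 → shelf 6 (new)  [load 340/400]
  160 → shelf 1  [load 400/400]
  170 → shelf 5  [load 390/400]
6 shelves opened.

6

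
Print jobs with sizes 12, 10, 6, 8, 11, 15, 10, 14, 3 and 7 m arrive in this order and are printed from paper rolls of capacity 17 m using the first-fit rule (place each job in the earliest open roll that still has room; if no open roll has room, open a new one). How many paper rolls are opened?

  12 → roll 1 (new)  [load 12/17]
  10 → roll 2 (new)  [load 10/17]
  6 → roll 2  [load 16/17]
  8 → roll 3 (new)  [load 8/17]
  11 → roll 4 (new)  [load 11/17]
  15 → roll 5 (new)  [load 15/17]
  10 → roll 6 (new)  [load 10/17]
  14 → roll 7 (new)  [load 14/17]
  3 → roll 1  [load 15/17]
  7 → roll 3  [load 15/17]
7 paper rolls opened.

7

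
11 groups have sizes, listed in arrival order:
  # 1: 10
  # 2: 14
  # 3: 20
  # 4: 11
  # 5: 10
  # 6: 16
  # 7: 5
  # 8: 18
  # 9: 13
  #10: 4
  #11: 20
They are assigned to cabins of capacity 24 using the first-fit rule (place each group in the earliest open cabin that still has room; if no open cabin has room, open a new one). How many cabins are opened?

7

  10 → cabin 1 (new)  [load 10/24]
  14 → cabin 1  [load 24/24]
  20 → cabin 2 (new)  [load 20/24]
  11 → cabin 3 (new)  [load 11/24]
  10 → cabin 3  [load 21/24]
  16 → cabin 4 (new)  [load 16/24]
  5 → cabin 4  [load 21/24]
  18 → cabin 5 (new)  [load 18/24]
  13 → cabin 6 (new)  [load 13/24]
  4 → cabin 2  [load 24/24]
  20 → cabin 7 (new)  [load 20/24]
7 cabins opened.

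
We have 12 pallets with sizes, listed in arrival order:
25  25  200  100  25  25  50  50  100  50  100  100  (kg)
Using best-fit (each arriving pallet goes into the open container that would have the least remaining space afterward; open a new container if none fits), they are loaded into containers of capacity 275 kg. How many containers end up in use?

  25 → container 1 (new)  [load 25/275]
  25 → container 1  [load 50/275]
  200 → container 1  [load 250/275]
  100 → container 2 (new)  [load 100/275]
  25 → container 1  [load 275/275]
  25 → container 2  [load 125/275]
  50 → container 2  [load 175/275]
  50 → container 2  [load 225/275]
  100 → container 3 (new)  [load 100/275]
  50 → container 2  [load 275/275]
  100 → container 3  [load 200/275]
  100 → container 4 (new)  [load 100/275]
4 containers opened.

4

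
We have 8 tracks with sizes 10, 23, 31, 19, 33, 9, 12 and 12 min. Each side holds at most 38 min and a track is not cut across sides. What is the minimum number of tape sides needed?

Total = 33 + 31 + 23 + 19 + 12 + 12 + 10 + 9 = 149 min.
Lower bound: ⌈149/38⌉ = 4 tape sides.
A packing using 5 tape sides:
  side 1: 33 = 33
  side 2: 31 = 31
  side 3: 23 + 12 = 35
  side 4: 19 + 12 = 31
  side 5: 10 + 9 = 19
No arrangement into 4 tape sides stays within capacity, so 5 is optimal.

5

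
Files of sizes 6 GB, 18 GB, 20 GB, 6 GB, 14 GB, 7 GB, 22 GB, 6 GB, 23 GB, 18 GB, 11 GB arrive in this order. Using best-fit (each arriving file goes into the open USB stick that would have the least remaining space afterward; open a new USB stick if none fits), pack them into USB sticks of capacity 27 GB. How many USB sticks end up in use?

7

  6 → USB stick 1 (new)  [load 6/27]
  18 → USB stick 1  [load 24/27]
  20 → USB stick 2 (new)  [load 20/27]
  6 → USB stick 2  [load 26/27]
  14 → USB stick 3 (new)  [load 14/27]
  7 → USB stick 3  [load 21/27]
  22 → USB stick 4 (new)  [load 22/27]
  6 → USB stick 3  [load 27/27]
  23 → USB stick 5 (new)  [load 23/27]
  18 → USB stick 6 (new)  [load 18/27]
  11 → USB stick 7 (new)  [load 11/27]
7 USB sticks opened.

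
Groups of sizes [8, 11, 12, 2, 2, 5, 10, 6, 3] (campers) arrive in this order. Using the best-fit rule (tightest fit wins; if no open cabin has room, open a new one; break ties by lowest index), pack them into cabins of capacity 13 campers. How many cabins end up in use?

  8 → cabin 1 (new)  [load 8/13]
  11 → cabin 2 (new)  [load 11/13]
  12 → cabin 3 (new)  [load 12/13]
  2 → cabin 2  [load 13/13]
  2 → cabin 1  [load 10/13]
  5 → cabin 4 (new)  [load 5/13]
  10 → cabin 5 (new)  [load 10/13]
  6 → cabin 4  [load 11/13]
  3 → cabin 1  [load 13/13]
5 cabins opened.

5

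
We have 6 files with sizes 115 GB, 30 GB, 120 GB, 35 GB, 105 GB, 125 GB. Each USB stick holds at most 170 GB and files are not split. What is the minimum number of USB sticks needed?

Total = 125 + 120 + 115 + 105 + 35 + 30 = 530 GB.
Lower bound: ⌈530/170⌉ = 4 USB sticks.
A packing using 4 USB sticks:
  USB stick 1: 125 + 35 = 160
  USB stick 2: 120 + 30 = 150
  USB stick 3: 115 = 115
  USB stick 4: 105 = 105
This matches the lower bound, so 4 is optimal.

4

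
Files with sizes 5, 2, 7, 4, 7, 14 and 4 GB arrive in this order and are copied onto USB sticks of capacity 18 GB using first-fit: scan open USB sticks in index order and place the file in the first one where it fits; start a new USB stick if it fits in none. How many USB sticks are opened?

  5 → USB stick 1 (new)  [load 5/18]
  2 → USB stick 1  [load 7/18]
  7 → USB stick 1  [load 14/18]
  4 → USB stick 1  [load 18/18]
  7 → USB stick 2 (new)  [load 7/18]
  14 → USB stick 3 (new)  [load 14/18]
  4 → USB stick 2  [load 11/18]
3 USB sticks opened.

3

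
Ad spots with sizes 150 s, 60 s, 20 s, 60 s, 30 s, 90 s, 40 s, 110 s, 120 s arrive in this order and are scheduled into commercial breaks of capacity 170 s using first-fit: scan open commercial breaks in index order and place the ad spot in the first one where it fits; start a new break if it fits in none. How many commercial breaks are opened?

5

  150 → break 1 (new)  [load 150/170]
  60 → break 2 (new)  [load 60/170]
  20 → break 1  [load 170/170]
  60 → break 2  [load 120/170]
  30 → break 2  [load 150/170]
  90 → break 3 (new)  [load 90/170]
  40 → break 3  [load 130/170]
  110 → break 4 (new)  [load 110/170]
  120 → break 5 (new)  [load 120/170]
5 commercial breaks opened.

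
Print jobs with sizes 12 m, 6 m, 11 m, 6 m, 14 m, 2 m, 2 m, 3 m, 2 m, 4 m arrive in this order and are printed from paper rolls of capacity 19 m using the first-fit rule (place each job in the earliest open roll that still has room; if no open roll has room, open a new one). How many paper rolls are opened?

  12 → roll 1 (new)  [load 12/19]
  6 → roll 1  [load 18/19]
  11 → roll 2 (new)  [load 11/19]
  6 → roll 2  [load 17/19]
  14 → roll 3 (new)  [load 14/19]
  2 → roll 2  [load 19/19]
  2 → roll 3  [load 16/19]
  3 → roll 3  [load 19/19]
  2 → roll 4 (new)  [load 2/19]
  4 → roll 4  [load 6/19]
4 paper rolls opened.

4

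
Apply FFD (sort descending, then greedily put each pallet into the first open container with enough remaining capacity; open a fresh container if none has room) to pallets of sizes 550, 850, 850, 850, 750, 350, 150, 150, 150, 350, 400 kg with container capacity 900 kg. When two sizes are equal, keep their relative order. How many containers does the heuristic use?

Sorted descending: 850, 850, 850, 750, 550, 400, 350, 350, 150, 150, 150.
  850 → container 1 (new)  [load 850/900]
  850 → container 2 (new)  [load 850/900]
  850 → container 3 (new)  [load 850/900]
  750 → container 4 (new)  [load 750/900]
  550 → container 5 (new)  [load 550/900]
  400 → container 6 (new)  [load 400/900]
  350 → container 5  [load 900/900]
  350 → container 6  [load 750/900]
  150 → container 4  [load 900/900]
  150 → container 6  [load 900/900]
  150 → container 7 (new)  [load 150/900]
7 containers opened.

7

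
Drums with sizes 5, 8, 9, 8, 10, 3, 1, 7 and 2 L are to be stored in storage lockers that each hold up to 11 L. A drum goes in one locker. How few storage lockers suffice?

Total = 10 + 9 + 8 + 8 + 7 + 5 + 3 + 2 + 1 = 53 L.
Lower bound: ⌈53/11⌉ = 5 storage lockers.
A packing using 6 storage lockers:
  locker 1: 10 + 1 = 11
  locker 2: 9 + 2 = 11
  locker 3: 8 + 3 = 11
  locker 4: 8 = 8
  locker 5: 7 = 7
  locker 6: 5 = 5
No arrangement into 5 storage lockers stays within capacity, so 6 is optimal.

6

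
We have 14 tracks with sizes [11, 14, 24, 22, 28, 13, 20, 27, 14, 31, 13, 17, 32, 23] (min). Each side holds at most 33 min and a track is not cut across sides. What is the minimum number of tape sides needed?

10

Total = 32 + 31 + 28 + 27 + 24 + 23 + 22 + 20 + 17 + 14 + 14 + 13 + 13 + 11 = 289 min.
Lower bound: ⌈289/33⌉ = 9 tape sides.
A packing using 10 tape sides:
  side 1: 32 = 32
  side 2: 31 = 31
  side 3: 28 = 28
  side 4: 27 = 27
  side 5: 24 = 24
  side 6: 23 = 23
  side 7: 22 + 11 = 33
  side 8: 20 + 13 = 33
  side 9: 17 + 14 = 31
  side 10: 14 + 13 = 27
No arrangement into 9 tape sides stays within capacity, so 10 is optimal.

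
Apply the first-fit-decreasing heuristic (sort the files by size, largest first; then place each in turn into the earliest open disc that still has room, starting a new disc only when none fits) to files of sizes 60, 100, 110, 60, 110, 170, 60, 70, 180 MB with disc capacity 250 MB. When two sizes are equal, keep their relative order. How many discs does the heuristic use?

4

Sorted descending: 180, 170, 110, 110, 100, 70, 60, 60, 60.
  180 → disc 1 (new)  [load 180/250]
  170 → disc 2 (new)  [load 170/250]
  110 → disc 3 (new)  [load 110/250]
  110 → disc 3  [load 220/250]
  100 → disc 4 (new)  [load 100/250]
  70 → disc 1  [load 250/250]
  60 → disc 2  [load 230/250]
  60 → disc 4  [load 160/250]
  60 → disc 4  [load 220/250]
4 discs opened.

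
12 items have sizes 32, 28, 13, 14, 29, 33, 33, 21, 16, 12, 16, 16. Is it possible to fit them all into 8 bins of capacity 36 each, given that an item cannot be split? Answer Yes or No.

Total = 263; ⌈263/36⌉ = 8.
The bound of 8 does not rule out 8, but exhaustive search shows no assignment into 8 bins of capacity 36 exists — the minimum is 9.

No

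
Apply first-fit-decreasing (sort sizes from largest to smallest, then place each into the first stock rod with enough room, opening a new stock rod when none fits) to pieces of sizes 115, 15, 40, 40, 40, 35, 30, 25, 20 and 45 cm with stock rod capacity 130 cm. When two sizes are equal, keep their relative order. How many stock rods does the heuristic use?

4

Sorted descending: 115, 45, 40, 40, 40, 35, 30, 25, 20, 15.
  115 → stock rod 1 (new)  [load 115/130]
  45 → stock rod 2 (new)  [load 45/130]
  40 → stock rod 2  [load 85/130]
  40 → stock rod 2  [load 125/130]
  40 → stock rod 3 (new)  [load 40/130]
  35 → stock rod 3  [load 75/130]
  30 → stock rod 3  [load 105/130]
  25 → stock rod 3  [load 130/130]
  20 → stock rod 4 (new)  [load 20/130]
  15 → stock rod 1  [load 130/130]
4 stock rods opened.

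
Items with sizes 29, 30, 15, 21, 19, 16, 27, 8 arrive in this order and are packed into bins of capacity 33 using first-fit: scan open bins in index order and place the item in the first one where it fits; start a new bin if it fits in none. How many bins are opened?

  29 → bin 1 (new)  [load 29/33]
  30 → bin 2 (new)  [load 30/33]
  15 → bin 3 (new)  [load 15/33]
  21 → bin 4 (new)  [load 21/33]
  19 → bin 5 (new)  [load 19/33]
  16 → bin 3  [load 31/33]
  27 → bin 6 (new)  [load 27/33]
  8 → bin 4  [load 29/33]
6 bins opened.

6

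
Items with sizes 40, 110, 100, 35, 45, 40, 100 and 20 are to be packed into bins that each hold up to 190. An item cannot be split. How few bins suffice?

3

Total = 110 + 100 + 100 + 45 + 40 + 40 + 35 + 20 = 490.
Lower bound: ⌈490/190⌉ = 3 bins.
A packing using 3 bins:
  bin 1: 110 + 45 + 35 = 190
  bin 2: 100 + 40 + 40 = 180
  bin 3: 100 + 20 = 120
This matches the lower bound, so 3 is optimal.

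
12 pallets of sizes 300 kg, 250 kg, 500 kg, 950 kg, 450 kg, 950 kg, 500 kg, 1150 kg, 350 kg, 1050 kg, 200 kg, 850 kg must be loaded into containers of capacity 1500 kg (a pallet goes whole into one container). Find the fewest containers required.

Total = 1150 + 1050 + 950 + 950 + 850 + 500 + 500 + 450 + 350 + 300 + 250 + 200 = 7500 kg.
Lower bound: ⌈7500/1500⌉ = 5 containers.
A packing using 6 containers:
  container 1: 1150 + 350 = 1500
  container 2: 1050 + 450 = 1500
  container 3: 950 + 500 = 1450
  container 4: 950 + 500 = 1450
  container 5: 850 + 300 + 250 = 1400
  container 6: 200 = 200
No arrangement into 5 containers stays within capacity, so 6 is optimal.

6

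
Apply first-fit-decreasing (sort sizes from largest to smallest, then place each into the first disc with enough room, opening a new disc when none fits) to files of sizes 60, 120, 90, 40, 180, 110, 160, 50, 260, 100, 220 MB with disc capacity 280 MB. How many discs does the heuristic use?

6

Sorted descending: 260, 220, 180, 160, 120, 110, 100, 90, 60, 50, 40.
  260 → disc 1 (new)  [load 260/280]
  220 → disc 2 (new)  [load 220/280]
  180 → disc 3 (new)  [load 180/280]
  160 → disc 4 (new)  [load 160/280]
  120 → disc 4  [load 280/280]
  110 → disc 5 (new)  [load 110/280]
  100 → disc 3  [load 280/280]
  90 → disc 5  [load 200/280]
  60 → disc 2  [load 280/280]
  50 → disc 5  [load 250/280]
  40 → disc 6 (new)  [load 40/280]
6 discs opened.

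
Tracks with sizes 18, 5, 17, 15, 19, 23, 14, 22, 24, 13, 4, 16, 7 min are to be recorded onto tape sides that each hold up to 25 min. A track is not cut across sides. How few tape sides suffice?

Total = 24 + 23 + 22 + 19 + 18 + 17 + 16 + 15 + 14 + 13 + 7 + 5 + 4 = 197 min.
Lower bound: ⌈197/25⌉ = 8 tape sides.
Also, 10 tracks each exceed 25/2 min, and no two of those can share a side, so at least 10 tape sides are needed.
A packing using 10 tape sides:
  side 1: 24 = 24
  side 2: 23 = 23
  side 3: 22 = 22
  side 4: 19 + 5 = 24
  side 5: 18 + 7 = 25
  side 6: 17 + 4 = 21
  side 7: 16 = 16
  side 8: 15 = 15
  side 9: 14 = 14
  side 10: 13 = 13
This matches the lower bound, so 10 is optimal.

10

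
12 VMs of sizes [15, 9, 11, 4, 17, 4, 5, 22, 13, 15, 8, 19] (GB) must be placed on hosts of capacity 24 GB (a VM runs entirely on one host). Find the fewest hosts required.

Total = 22 + 19 + 17 + 15 + 15 + 13 + 11 + 9 + 8 + 5 + 4 + 4 = 142 GB.
Lower bound: ⌈142/24⌉ = 6 hosts.
A packing using 7 hosts:
  host 1: 22 = 22
  host 2: 19 + 5 = 24
  host 3: 17 + 4 = 21
  host 4: 15 + 9 = 24
  host 5: 15 + 8 = 23
  host 6: 13 + 11 = 24
  host 7: 4 = 4
No arrangement into 6 hosts stays within capacity, so 7 is optimal.

7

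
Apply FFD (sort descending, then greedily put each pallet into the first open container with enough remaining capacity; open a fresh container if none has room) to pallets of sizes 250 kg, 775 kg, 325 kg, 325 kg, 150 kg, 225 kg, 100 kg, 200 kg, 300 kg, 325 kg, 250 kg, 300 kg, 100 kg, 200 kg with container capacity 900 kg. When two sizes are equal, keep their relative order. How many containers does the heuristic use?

Sorted descending: 775, 325, 325, 325, 300, 300, 250, 250, 225, 200, 200, 150, 100, 100.
  775 → container 1 (new)  [load 775/900]
  325 → container 2 (new)  [load 325/900]
  325 → container 2  [load 650/900]
  325 → container 3 (new)  [load 325/900]
  300 → container 3  [load 625/900]
  300 → container 4 (new)  [load 300/900]
  250 → container 2  [load 900/900]
  250 → container 3  [load 875/900]
  225 → container 4  [load 525/900]
  200 → container 4  [load 725/900]
  200 → container 5 (new)  [load 200/900]
  150 → container 4  [load 875/900]
  100 → container 1  [load 875/900]
  100 → container 5  [load 300/900]
5 containers opened.

5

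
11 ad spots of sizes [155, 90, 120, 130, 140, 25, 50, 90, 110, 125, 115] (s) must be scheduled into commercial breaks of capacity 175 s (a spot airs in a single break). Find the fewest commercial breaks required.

9

Total = 155 + 140 + 130 + 125 + 120 + 115 + 110 + 90 + 90 + 50 + 25 = 1150 s.
Lower bound: ⌈1150/175⌉ = 7 commercial breaks.
Also, 9 ad spots each exceed 175/2 s, and no two of those can share a break, so at least 9 commercial breaks are needed.
A packing using 9 commercial breaks:
  break 1: 155 = 155
  break 2: 140 + 25 = 165
  break 3: 130 = 130
  break 4: 125 + 50 = 175
  break 5: 120 = 120
  break 6: 115 = 115
  break 7: 110 = 110
  break 8: 90 = 90
  break 9: 90 = 90
This matches the lower bound, so 9 is optimal.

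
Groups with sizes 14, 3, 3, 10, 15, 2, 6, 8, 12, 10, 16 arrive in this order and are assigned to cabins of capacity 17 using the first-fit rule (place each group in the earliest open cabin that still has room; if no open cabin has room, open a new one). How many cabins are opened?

7

  14 → cabin 1 (new)  [load 14/17]
  3 → cabin 1  [load 17/17]
  3 → cabin 2 (new)  [load 3/17]
  10 → cabin 2  [load 13/17]
  15 → cabin 3 (new)  [load 15/17]
  2 → cabin 2  [load 15/17]
  6 → cabin 4 (new)  [load 6/17]
  8 → cabin 4  [load 14/17]
  12 → cabin 5 (new)  [load 12/17]
  10 → cabin 6 (new)  [load 10/17]
  16 → cabin 7 (new)  [load 16/17]
7 cabins opened.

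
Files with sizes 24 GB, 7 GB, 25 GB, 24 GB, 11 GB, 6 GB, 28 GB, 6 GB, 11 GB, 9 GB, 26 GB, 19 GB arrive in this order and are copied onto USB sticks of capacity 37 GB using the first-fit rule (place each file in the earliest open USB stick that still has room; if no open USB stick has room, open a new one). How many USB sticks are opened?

  24 → USB stick 1 (new)  [load 24/37]
  7 → USB stick 1  [load 31/37]
  25 → USB stick 2 (new)  [load 25/37]
  24 → USB stick 3 (new)  [load 24/37]
  11 → USB stick 2  [load 36/37]
  6 → USB stick 1  [load 37/37]
  28 → USB stick 4 (new)  [load 28/37]
  6 → USB stick 3  [load 30/37]
  11 → USB stick 5 (new)  [load 11/37]
  9 → USB stick 4  [load 37/37]
  26 → USB stick 5  [load 37/37]
  19 → USB stick 6 (new)  [load 19/37]
6 USB sticks opened.

6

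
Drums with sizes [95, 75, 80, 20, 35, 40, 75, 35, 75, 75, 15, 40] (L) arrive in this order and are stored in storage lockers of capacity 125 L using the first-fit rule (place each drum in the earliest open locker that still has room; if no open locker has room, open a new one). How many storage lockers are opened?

6

  95 → locker 1 (new)  [load 95/125]
  75 → locker 2 (new)  [load 75/125]
  80 → locker 3 (new)  [load 80/125]
  20 → locker 1  [load 115/125]
  35 → locker 2  [load 110/125]
  40 → locker 3  [load 120/125]
  75 → locker 4 (new)  [load 75/125]
  35 → locker 4  [load 110/125]
  75 → locker 5 (new)  [load 75/125]
  75 → locker 6 (new)  [load 75/125]
  15 → locker 2  [load 125/125]
  40 → locker 5  [load 115/125]
6 storage lockers opened.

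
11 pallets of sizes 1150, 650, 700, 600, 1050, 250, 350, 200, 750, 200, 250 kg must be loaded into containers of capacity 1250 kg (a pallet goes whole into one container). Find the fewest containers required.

5

Total = 1150 + 1050 + 750 + 700 + 650 + 600 + 350 + 250 + 250 + 200 + 200 = 6150 kg.
Lower bound: ⌈6150/1250⌉ = 5 containers.
A packing using 5 containers:
  container 1: 1150 = 1150
  container 2: 1050 + 200 = 1250
  container 3: 750 + 250 + 250 = 1250
  container 4: 700 + 350 + 200 = 1250
  container 5: 650 + 600 = 1250
This matches the lower bound, so 5 is optimal.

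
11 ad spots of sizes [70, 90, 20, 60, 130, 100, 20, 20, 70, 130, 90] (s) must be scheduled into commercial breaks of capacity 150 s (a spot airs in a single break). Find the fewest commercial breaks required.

6

Total = 130 + 130 + 100 + 90 + 90 + 70 + 70 + 60 + 20 + 20 + 20 = 800 s.
Lower bound: ⌈800/150⌉ = 6 commercial breaks.
A packing using 6 commercial breaks:
  break 1: 130 + 20 = 150
  break 2: 130 + 20 = 150
  break 3: 100 + 20 = 120
  break 4: 90 + 60 = 150
  break 5: 90 = 90
  break 6: 70 + 70 = 140
This matches the lower bound, so 6 is optimal.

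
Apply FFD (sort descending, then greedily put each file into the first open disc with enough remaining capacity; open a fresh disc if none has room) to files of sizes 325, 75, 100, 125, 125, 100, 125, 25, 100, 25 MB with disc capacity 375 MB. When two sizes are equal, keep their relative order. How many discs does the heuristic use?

Sorted descending: 325, 125, 125, 125, 100, 100, 100, 75, 25, 25.
  325 → disc 1 (new)  [load 325/375]
  125 → disc 2 (new)  [load 125/375]
  125 → disc 2  [load 250/375]
  125 → disc 2  [load 375/375]
  100 → disc 3 (new)  [load 100/375]
  100 → disc 3  [load 200/375]
  100 → disc 3  [load 300/375]
  75 → disc 3  [load 375/375]
  25 → disc 1  [load 350/375]
  25 → disc 1  [load 375/375]
3 discs opened.

3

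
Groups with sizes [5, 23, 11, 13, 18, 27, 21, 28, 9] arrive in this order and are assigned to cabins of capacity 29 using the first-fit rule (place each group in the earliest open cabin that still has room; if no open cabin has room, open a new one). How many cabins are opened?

6

  5 → cabin 1 (new)  [load 5/29]
  23 → cabin 1  [load 28/29]
  11 → cabin 2 (new)  [load 11/29]
  13 → cabin 2  [load 24/29]
  18 → cabin 3 (new)  [load 18/29]
  27 → cabin 4 (new)  [load 27/29]
  21 → cabin 5 (new)  [load 21/29]
  28 → cabin 6 (new)  [load 28/29]
  9 → cabin 3  [load 27/29]
6 cabins opened.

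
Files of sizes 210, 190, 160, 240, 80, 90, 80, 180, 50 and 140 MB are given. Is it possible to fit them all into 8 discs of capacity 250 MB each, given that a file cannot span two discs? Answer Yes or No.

Yes

A valid assignment using 7 discs:
  disc 1: 240 = 240
  disc 2: 210 = 210
  disc 3: 190 + 50 = 240
  disc 4: 180 = 180
  disc 5: 160 + 90 = 250
  disc 6: 140 + 80 = 220
  disc 7: 80 = 80
That uses only 7 ≤ 8, so 8 discs are enough.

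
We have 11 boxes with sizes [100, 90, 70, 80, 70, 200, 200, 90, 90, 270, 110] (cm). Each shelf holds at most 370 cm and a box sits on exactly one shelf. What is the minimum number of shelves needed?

Total = 270 + 200 + 200 + 110 + 100 + 90 + 90 + 90 + 80 + 70 + 70 = 1370 cm.
Lower bound: ⌈1370/370⌉ = 4 shelves.
A packing using 4 shelves:
  shelf 1: 270 + 100 = 370
  shelf 2: 200 + 110 = 310
  shelf 3: 200 + 90 + 80 = 370
  shelf 4: 90 + 90 + 70 + 70 = 320
This matches the lower bound, so 4 is optimal.

4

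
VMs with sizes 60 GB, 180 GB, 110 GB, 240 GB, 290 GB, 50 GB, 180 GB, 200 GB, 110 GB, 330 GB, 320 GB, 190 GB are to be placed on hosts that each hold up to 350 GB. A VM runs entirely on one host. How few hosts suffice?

8

Total = 330 + 320 + 290 + 240 + 200 + 190 + 180 + 180 + 110 + 110 + 60 + 50 = 2260 GB.
Lower bound: ⌈2260/350⌉ = 7 hosts.
Also, 8 VMs each exceed 175 GB, and no two of those can share a host, so at least 8 hosts are needed.
A packing using 8 hosts:
  host 1: 330 = 330
  host 2: 320 = 320
  host 3: 290 + 60 = 350
  host 4: 240 + 110 = 350
  host 5: 200 + 110 = 310
  host 6: 190 + 50 = 240
  host 7: 180 = 180
  host 8: 180 = 180
This matches the lower bound, so 8 is optimal.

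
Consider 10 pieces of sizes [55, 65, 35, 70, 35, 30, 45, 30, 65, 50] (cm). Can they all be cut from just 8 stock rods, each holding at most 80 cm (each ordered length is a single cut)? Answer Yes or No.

Yes

A valid assignment using 7 stock rods:
  stock rod 1: 70 = 70
  stock rod 2: 65 = 65
  stock rod 3: 65 = 65
  stock rod 4: 55 = 55
  stock rod 5: 50 + 30 = 80
  stock rod 6: 45 + 35 = 80
  stock rod 7: 35 + 30 = 65
That uses only 7 ≤ 8, so 8 stock rods are enough.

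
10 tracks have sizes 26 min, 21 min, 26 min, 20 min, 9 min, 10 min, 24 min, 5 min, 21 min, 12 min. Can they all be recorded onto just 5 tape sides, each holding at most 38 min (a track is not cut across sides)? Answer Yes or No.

No

Total = 174 min; ⌈174/38⌉ = 5.
6 tracks each exceed half the capacity and cannot share a side, forcing at least 6 tape sides.
At least 6 tape sides are required, but only 5 are allowed.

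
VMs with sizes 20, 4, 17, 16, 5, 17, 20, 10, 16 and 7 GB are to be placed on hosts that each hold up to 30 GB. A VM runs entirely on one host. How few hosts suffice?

6

Total = 20 + 20 + 17 + 17 + 16 + 16 + 10 + 7 + 5 + 4 = 132 GB.
Lower bound: ⌈132/30⌉ = 5 hosts.
Also, 6 VMs each exceed 15 GB, and no two of those can share a host, so at least 6 hosts are needed.
A packing using 6 hosts:
  host 1: 20 + 10 = 30
  host 2: 20 + 7 = 27
  host 3: 17 + 5 + 4 = 26
  host 4: 17 = 17
  host 5: 16 = 16
  host 6: 16 = 16
This matches the lower bound, so 6 is optimal.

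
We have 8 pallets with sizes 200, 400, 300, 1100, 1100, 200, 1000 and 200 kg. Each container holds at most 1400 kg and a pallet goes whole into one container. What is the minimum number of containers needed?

4

Total = 1100 + 1100 + 1000 + 400 + 300 + 200 + 200 + 200 = 4500 kg.
Lower bound: ⌈4500/1400⌉ = 4 containers.
A packing using 4 containers:
  container 1: 1100 + 300 = 1400
  container 2: 1100 + 200 = 1300
  container 3: 1000 + 400 = 1400
  container 4: 200 + 200 = 400
This matches the lower bound, so 4 is optimal.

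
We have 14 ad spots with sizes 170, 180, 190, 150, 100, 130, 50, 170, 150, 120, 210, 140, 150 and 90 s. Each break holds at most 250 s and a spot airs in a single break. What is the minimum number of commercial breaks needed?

10

Total = 210 + 190 + 180 + 170 + 170 + 150 + 150 + 150 + 140 + 130 + 120 + 100 + 90 + 50 = 2000 s.
Lower bound: ⌈2000/250⌉ = 8 commercial breaks.
Also, 10 ad spots each exceed 125 s, and no two of those can share a break, so at least 10 commercial breaks are needed.
A packing using 10 commercial breaks:
  break 1: 210 = 210
  break 2: 190 + 50 = 240
  break 3: 180 = 180
  break 4: 170 = 170
  break 5: 170 = 170
  break 6: 150 + 100 = 250
  break 7: 150 + 90 = 240
  break 8: 150 = 150
  break 9: 140 = 140
  break 10: 130 + 120 = 250
This matches the lower bound, so 10 is optimal.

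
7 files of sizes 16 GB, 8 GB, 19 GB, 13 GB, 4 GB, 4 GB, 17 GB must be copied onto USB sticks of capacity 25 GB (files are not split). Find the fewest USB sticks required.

4

Total = 19 + 17 + 16 + 13 + 8 + 4 + 4 = 81 GB.
Lower bound: ⌈81/25⌉ = 4 USB sticks.
A packing using 4 USB sticks:
  USB stick 1: 19 + 4 = 23
  USB stick 2: 17 + 8 = 25
  USB stick 3: 16 + 4 = 20
  USB stick 4: 13 = 13
This matches the lower bound, so 4 is optimal.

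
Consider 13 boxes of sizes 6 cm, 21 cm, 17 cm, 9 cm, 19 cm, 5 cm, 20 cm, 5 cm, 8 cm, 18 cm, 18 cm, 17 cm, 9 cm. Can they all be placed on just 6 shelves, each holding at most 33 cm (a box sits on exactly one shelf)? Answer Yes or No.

No

Total = 172 cm; ⌈172/33⌉ = 6.
7 boxes each exceed half the capacity and cannot share a shelf, forcing at least 7 shelves.
At least 7 shelves are required, but only 6 are allowed.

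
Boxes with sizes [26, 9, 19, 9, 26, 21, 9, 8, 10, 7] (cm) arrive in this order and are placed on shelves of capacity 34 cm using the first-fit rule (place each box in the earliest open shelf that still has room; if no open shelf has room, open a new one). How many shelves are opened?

  26 → shelf 1 (new)  [load 26/34]
  9 → shelf 2 (new)  [load 9/34]
  19 → shelf 2  [load 28/34]
  9 → shelf 3 (new)  [load 9/34]
  26 → shelf 4 (new)  [load 26/34]
  21 → shelf 3  [load 30/34]
  9 → shelf 5 (new)  [load 9/34]
  8 → shelf 1  [load 34/34]
  10 → shelf 5  [load 19/34]
  7 → shelf 4  [load 33/34]
5 shelves opened.

5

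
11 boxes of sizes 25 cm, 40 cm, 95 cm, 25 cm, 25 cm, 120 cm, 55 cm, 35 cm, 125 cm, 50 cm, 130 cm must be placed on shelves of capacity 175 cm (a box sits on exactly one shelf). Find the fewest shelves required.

Total = 130 + 125 + 120 + 95 + 55 + 50 + 40 + 35 + 25 + 25 + 25 = 725 cm.
Lower bound: ⌈725/175⌉ = 5 shelves.
A packing using 5 shelves:
  shelf 1: 130 + 40 = 170
  shelf 2: 125 + 50 = 175
  shelf 3: 120 + 55 = 175
  shelf 4: 95 + 35 + 25 = 155
  shelf 5: 25 + 25 = 50
This matches the lower bound, so 5 is optimal.

5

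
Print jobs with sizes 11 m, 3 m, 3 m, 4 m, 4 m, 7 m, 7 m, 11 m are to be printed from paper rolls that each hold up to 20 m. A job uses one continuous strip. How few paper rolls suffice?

3

Total = 11 + 11 + 7 + 7 + 4 + 4 + 3 + 3 = 50 m.
Lower bound: ⌈50/20⌉ = 3 paper rolls.
A packing using 3 paper rolls:
  roll 1: 11 + 7 = 18
  roll 2: 11 + 7 = 18
  roll 3: 4 + 4 + 3 + 3 = 14
This matches the lower bound, so 3 is optimal.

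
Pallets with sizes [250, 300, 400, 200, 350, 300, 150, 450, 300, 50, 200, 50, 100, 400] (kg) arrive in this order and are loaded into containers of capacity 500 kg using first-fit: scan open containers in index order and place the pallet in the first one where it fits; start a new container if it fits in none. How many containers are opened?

  250 → container 1 (new)  [load 250/500]
  300 → container 2 (new)  [load 300/500]
  400 → container 3 (new)  [load 400/500]
  200 → container 1  [load 450/500]
  350 → container 4 (new)  [load 350/500]
  300 → container 5 (new)  [load 300/500]
  150 → container 2  [load 450/500]
  450 → container 6 (new)  [load 450/500]
  300 → container 7 (new)  [load 300/500]
  50 → container 1  [load 500/500]
  200 → container 5  [load 500/500]
  50 → container 2  [load 500/500]
  100 → container 3  [load 500/500]
  400 → container 8 (new)  [load 400/500]
8 containers opened.

8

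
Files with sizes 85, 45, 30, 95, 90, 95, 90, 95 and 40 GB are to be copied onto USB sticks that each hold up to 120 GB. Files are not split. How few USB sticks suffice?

7

Total = 95 + 95 + 95 + 90 + 90 + 85 + 45 + 40 + 30 = 665 GB.
Lower bound: ⌈665/120⌉ = 6 USB sticks.
A packing using 7 USB sticks:
  USB stick 1: 95 = 95
  USB stick 2: 95 = 95
  USB stick 3: 95 = 95
  USB stick 4: 90 + 30 = 120
  USB stick 5: 90 = 90
  USB stick 6: 85 = 85
  USB stick 7: 45 + 40 = 85
No arrangement into 6 USB sticks stays within capacity, so 7 is optimal.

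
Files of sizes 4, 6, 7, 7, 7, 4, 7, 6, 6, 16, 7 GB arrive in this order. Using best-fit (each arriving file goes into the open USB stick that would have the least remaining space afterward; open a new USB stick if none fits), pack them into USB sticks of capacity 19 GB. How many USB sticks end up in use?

5

  4 → USB stick 1 (new)  [load 4/19]
  6 → USB stick 1  [load 10/19]
  7 → USB stick 1  [load 17/19]
  7 → USB stick 2 (new)  [load 7/19]
  7 → USB stick 2  [load 14/19]
  4 → USB stick 2  [load 18/19]
  7 → USB stick 3 (new)  [load 7/19]
  6 → USB stick 3  [load 13/19]
  6 → USB stick 3  [load 19/19]
  16 → USB stick 4 (new)  [load 16/19]
  7 → USB stick 5 (new)  [load 7/19]
5 USB sticks opened.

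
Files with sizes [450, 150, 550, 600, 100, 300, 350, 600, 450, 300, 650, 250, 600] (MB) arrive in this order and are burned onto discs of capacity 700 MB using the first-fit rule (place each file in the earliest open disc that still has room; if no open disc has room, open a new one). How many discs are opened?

9

  450 → disc 1 (new)  [load 450/700]
  150 → disc 1  [load 600/700]
  550 → disc 2 (new)  [load 550/700]
  600 → disc 3 (new)  [load 600/700]
  100 → disc 1  [load 700/700]
  300 → disc 4 (new)  [load 300/700]
  350 → disc 4  [load 650/700]
  600 → disc 5 (new)  [load 600/700]
  450 → disc 6 (new)  [load 450/700]
  300 → disc 7 (new)  [load 300/700]
  650 → disc 8 (new)  [load 650/700]
  250 → disc 6  [load 700/700]
  600 → disc 9 (new)  [load 600/700]
9 discs opened.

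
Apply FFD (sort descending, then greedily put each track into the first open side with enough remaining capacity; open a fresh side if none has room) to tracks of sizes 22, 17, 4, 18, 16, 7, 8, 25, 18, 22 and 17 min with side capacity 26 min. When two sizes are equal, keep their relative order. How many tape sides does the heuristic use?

8

Sorted descending: 25, 22, 22, 18, 18, 17, 17, 16, 8, 7, 4.
  25 → side 1 (new)  [load 25/26]
  22 → side 2 (new)  [load 22/26]
  22 → side 3 (new)  [load 22/26]
  18 → side 4 (new)  [load 18/26]
  18 → side 5 (new)  [load 18/26]
  17 → side 6 (new)  [load 17/26]
  17 → side 7 (new)  [load 17/26]
  16 → side 8 (new)  [load 16/26]
  8 → side 4  [load 26/26]
  7 → side 5  [load 25/26]
  4 → side 2  [load 26/26]
8 tape sides opened.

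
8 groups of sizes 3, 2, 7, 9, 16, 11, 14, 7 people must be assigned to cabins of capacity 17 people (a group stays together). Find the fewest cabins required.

Total = 16 + 14 + 11 + 9 + 7 + 7 + 3 + 2 = 69 people.
Lower bound: ⌈69/17⌉ = 5 cabins.
A packing using 5 cabins:
  cabin 1: 16 = 16
  cabin 2: 14 + 3 = 17
  cabin 3: 11 + 2 = 13
  cabin 4: 9 + 7 = 16
  cabin 5: 7 = 7
This matches the lower bound, so 5 is optimal.

5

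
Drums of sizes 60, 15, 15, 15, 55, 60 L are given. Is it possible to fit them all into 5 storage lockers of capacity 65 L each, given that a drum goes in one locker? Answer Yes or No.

A valid assignment using 4 storage lockers:
  locker 1: 60 = 60
  locker 2: 60 = 60
  locker 3: 55 = 55
  locker 4: 15 + 15 + 15 = 45
That uses only 4 ≤ 5, so 5 storage lockers are enough.

Yes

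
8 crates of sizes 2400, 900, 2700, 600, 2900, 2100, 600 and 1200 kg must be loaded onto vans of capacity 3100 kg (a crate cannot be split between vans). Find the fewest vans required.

5

Total = 2900 + 2700 + 2400 + 2100 + 1200 + 900 + 600 + 600 = 13400 kg.
Lower bound: ⌈13400/3100⌉ = 5 vans.
A packing using 5 vans:
  van 1: 2900 = 2900
  van 2: 2700 = 2700
  van 3: 2400 + 600 = 3000
  van 4: 2100 + 900 = 3000
  van 5: 1200 + 600 = 1800
This matches the lower bound, so 5 is optimal.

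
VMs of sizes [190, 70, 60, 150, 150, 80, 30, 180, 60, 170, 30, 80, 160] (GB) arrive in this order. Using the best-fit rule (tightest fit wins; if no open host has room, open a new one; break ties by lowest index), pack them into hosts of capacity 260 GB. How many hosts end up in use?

6

  190 → host 1 (new)  [load 190/260]
  70 → host 1  [load 260/260]
  60 → host 2 (new)  [load 60/260]
  150 → host 2  [load 210/260]
  150 → host 3 (new)  [load 150/260]
  80 → host 3  [load 230/260]
  30 → host 3  [load 260/260]
  180 → host 4 (new)  [load 180/260]
  60 → host 4  [load 240/260]
  170 → host 5 (new)  [load 170/260]
  30 → host 2  [load 240/260]
  80 → host 5  [load 250/260]
  160 → host 6 (new)  [load 160/260]
6 hosts opened.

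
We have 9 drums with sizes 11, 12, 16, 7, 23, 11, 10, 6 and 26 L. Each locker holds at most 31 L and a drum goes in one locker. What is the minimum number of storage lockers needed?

5

Total = 26 + 23 + 16 + 12 + 11 + 11 + 10 + 7 + 6 = 122 L.
Lower bound: ⌈122/31⌉ = 4 storage lockers.
A packing using 5 storage lockers:
  locker 1: 26 = 26
  locker 2: 23 + 7 = 30
  locker 3: 16 + 12 = 28
  locker 4: 11 + 11 + 6 = 28
  locker 5: 10 = 10
No arrangement into 4 storage lockers stays within capacity, so 5 is optimal.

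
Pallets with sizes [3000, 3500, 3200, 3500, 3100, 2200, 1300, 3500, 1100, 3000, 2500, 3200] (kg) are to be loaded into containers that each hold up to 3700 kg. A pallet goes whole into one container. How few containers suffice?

10

Total = 3500 + 3500 + 3500 + 3200 + 3200 + 3100 + 3000 + 3000 + 2500 + 2200 + 1300 + 1100 = 33100 kg.
Lower bound: ⌈33100/3700⌉ = 9 containers.
Also, 10 pallets each exceed 1850 kg, and no two of those can share a container, so at least 10 containers are needed.
A packing using 10 containers:
  container 1: 3500 = 3500
  container 2: 3500 = 3500
  container 3: 3500 = 3500
  container 4: 3200 = 3200
  container 5: 3200 = 3200
  container 6: 3100 = 3100
  container 7: 3000 = 3000
  container 8: 3000 = 3000
  container 9: 2500 + 1100 = 3600
  container 10: 2200 + 1300 = 3500
This matches the lower bound, so 10 is optimal.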